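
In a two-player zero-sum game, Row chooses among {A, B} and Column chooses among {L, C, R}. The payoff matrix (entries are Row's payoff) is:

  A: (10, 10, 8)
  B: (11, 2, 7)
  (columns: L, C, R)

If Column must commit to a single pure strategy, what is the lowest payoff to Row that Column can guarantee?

Column maxima: L → 11, C → 10, R → 8.
The smallest of these is 8.

8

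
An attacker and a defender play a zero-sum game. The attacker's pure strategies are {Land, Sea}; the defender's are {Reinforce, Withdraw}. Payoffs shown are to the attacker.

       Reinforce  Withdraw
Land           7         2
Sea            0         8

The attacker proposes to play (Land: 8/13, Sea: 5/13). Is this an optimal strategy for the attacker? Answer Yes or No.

Against Reinforce this mix gives (8/13)·7 + (5/13)·0 = 56/13.
Against Withdraw this mix gives (8/13)·2 + (5/13)·8 = 56/13.
All of the defender's active replies (Reinforce, Withdraw) yield 56/13, and no column does worse for the attacker. The mix makes the defender indifferent and guarantees 56/13, so it is optimal.

Yes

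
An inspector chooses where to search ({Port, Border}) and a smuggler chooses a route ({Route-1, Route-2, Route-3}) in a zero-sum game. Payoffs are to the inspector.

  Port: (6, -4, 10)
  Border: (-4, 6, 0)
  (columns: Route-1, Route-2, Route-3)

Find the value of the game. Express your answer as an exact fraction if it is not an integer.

1

Row minima: Port → -4, Border → -4; maximin = -4.
Column maxima: Route-1 → 6, Route-2 → 6, Route-3 → 10; minimax = 6.
-4 ≠ 6, so there is no saddle point; optimal play is mixed.
Route-3 is strictly dominated by Route-1 (it gives the inspector strictly more in every row), so the smuggler never plays it.
On the remaining 2×2 (Port, Border vs Route-1, Route-2):
Let the inspector play Port with probability p. Expected payoff against Route-1: 6p + (-4)(1−p) = 10p − 4; against Route-2: (-4)p + 6(1−p) = −10p + 6.
Setting these equal: 10p − 4 = −10p + 6 ⇒ 20p = 10 ⇒ p = 1/2, and the value is (10)·(1/2) − 4 = 1.
For the smuggler: with q = P(Route-1), equating Port's and Border's payoffs gives 10q − 4 = −10q + 6 ⇒ q = 1/2.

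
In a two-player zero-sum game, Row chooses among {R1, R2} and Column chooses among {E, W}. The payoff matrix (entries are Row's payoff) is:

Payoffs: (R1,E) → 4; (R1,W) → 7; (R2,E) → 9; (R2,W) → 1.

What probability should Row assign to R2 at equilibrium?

Row minima: R1 → 4, R2 → 1; maximin = 4.
Column maxima: E → 9, W → 7; minimax = 7.
4 ≠ 7, so there is no saddle point; optimal play is mixed.
Let Row play R1 with probability p. Expected payoff against E: 4p + 9(1−p) = −5p + 9; against W: 7p + 1(1−p) = 6p + 1.
Setting these equal: −5p + 9 = 6p + 1 ⇒ −11p = -8 ⇒ p = 8/11, and the value is (-5)·(8/11) + 9 = 59/11.
For Column: with q = P(E), equating R1's and R2's payoffs gives −3q + 7 = 8q + 1 ⇒ q = 6/11.

3/11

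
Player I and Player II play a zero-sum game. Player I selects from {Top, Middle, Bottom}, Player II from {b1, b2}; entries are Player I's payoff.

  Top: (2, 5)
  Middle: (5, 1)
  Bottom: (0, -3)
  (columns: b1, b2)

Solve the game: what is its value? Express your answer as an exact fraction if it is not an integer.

23/7

Row minima: Top → 2, Middle → 1, Bottom → -3; maximin = 2.
Column maxima: b1 → 5, b2 → 5; minimax = 5.
2 ≠ 5, so there is no saddle point; optimal play is mixed.
Bottom is strictly dominated by Top, so Player I never plays it.
On the remaining 2×2 (Top, Middle vs b1, b2):
Let Player I play Top with probability p. Expected payoff against b1: 2p + 5(1−p) = −3p + 5; against b2: 5p + 1(1−p) = 4p + 1.
Setting these equal: −3p + 5 = 4p + 1 ⇒ −7p = -4 ⇒ p = 4/7, and the value is (-3)·(4/7) + 5 = 23/7.
For Player II: with q = P(b1), equating Top's and Middle's payoffs gives −3q + 5 = 4q + 1 ⇒ q = 4/7.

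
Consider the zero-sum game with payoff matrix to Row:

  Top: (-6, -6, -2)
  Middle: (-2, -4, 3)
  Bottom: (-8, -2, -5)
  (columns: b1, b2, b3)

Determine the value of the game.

Row minima: Top → -6, Middle → -4, Bottom → -8; maximin = -4.
Column maxima: b1 → -2, b2 → -2, b3 → 3; minimax = -2.
-4 ≠ -2, so there is no saddle point; optimal play is mixed.
Top is strictly dominated by Middle, so Row never plays it.
b3 is strictly dominated by b1 (it gives Row strictly more in every row), so Column never plays it.
On the remaining 2×2 (Middle, Bottom vs b1, b2):
Let Row play Middle with probability p. Expected payoff against b1: (-2)p + (-8)(1−p) = 6p − 8; against b2: (-4)p + (-2)(1−p) = −2p − 2.
Setting these equal: 6p − 8 = −2p − 2 ⇒ 8p = 6 ⇒ p = 3/4, and the value is (6)·(3/4) − 8 = -7/2.
For Column: with q = P(b1), equating Middle's and Bottom's payoffs gives 2q − 4 = −6q − 2 ⇒ q = 1/4.

-7/2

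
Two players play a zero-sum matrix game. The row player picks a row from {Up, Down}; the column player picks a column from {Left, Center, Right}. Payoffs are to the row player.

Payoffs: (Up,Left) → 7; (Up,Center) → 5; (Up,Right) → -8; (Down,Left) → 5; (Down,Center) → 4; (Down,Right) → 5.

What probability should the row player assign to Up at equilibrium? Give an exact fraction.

Row minima: Up → -8, Down → 4; maximin = 4.
Column maxima: Left → 7, Center → 5, Right → 5; minimax = 5.
4 ≠ 5, so there is no saddle point; optimal play is mixed.
Left is strictly dominated by Center (it gives the row player strictly more in every row), so the column player never plays it.
On the remaining 2×2 (Up, Down vs Center, Right):
Let the row player play Up with probability p. Expected payoff against Center: 5p + 4(1−p) = p + 4; against Right: (-8)p + 5(1−p) = −13p + 5.
Setting these equal: p + 4 = −13p + 5 ⇒ 14p = 1 ⇒ p = 1/14, and the value is (1)·(1/14) + 4 = 57/14.
For the column player: with q = P(Center), equating Up's and Down's payoffs gives 13q − 8 = −q + 5 ⇒ q = 13/14.

1/14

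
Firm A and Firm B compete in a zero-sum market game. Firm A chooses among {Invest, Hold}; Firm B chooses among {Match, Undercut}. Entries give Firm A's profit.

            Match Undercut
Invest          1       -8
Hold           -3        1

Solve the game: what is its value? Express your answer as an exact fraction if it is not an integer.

-23/13

Row minima: Invest → -8, Hold → -3; maximin = -3.
Column maxima: Match → 1, Undercut → 1; minimax = 1.
-3 ≠ 1, so there is no saddle point; optimal play is mixed.
Let Firm A play Invest with probability p. Expected payoff against Match: 1p + (-3)(1−p) = 4p − 3; against Undercut: (-8)p + 1(1−p) = −9p + 1.
Setting these equal: 4p − 3 = −9p + 1 ⇒ 13p = 4 ⇒ p = 4/13, and the value is (4)·(4/13) − 3 = -23/13.
For Firm B: with q = P(Match), equating Invest's and Hold's payoffs gives 9q − 8 = −4q + 1 ⇒ q = 9/13.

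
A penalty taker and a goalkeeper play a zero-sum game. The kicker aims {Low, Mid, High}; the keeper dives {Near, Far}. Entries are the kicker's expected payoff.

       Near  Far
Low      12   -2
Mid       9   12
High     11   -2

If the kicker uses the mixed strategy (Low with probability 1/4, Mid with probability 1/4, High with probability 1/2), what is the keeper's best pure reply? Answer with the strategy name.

If the keeper plays Near, the kicker's expected payoff is (1/4)·12 + (1/4)·9 + (1/2)·11 = 43/4.
If the keeper plays Far, the kicker's expected payoff is (1/4)·(-2) + (1/4)·12 + (1/2)·(-2) = 3/2.
The keeper minimizes the kicker's payoff; the smallest is 3/2, so the best response is Far.

Far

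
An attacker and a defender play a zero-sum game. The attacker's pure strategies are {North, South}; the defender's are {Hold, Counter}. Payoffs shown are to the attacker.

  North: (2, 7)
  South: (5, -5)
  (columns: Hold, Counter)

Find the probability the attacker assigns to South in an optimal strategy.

1/3

Row minima: North → 2, South → -5; maximin = 2.
Column maxima: Hold → 5, Counter → 7; minimax = 5.
2 ≠ 5, so there is no saddle point; optimal play is mixed.
Let the attacker play North with probability p. Expected payoff against Hold: 2p + 5(1−p) = −3p + 5; against Counter: 7p + (-5)(1−p) = 12p − 5.
Setting these equal: −3p + 5 = 12p − 5 ⇒ −15p = -10 ⇒ p = 2/3, and the value is (-3)·(2/3) + 5 = 3.
For the defender: with q = P(Hold), equating North's and South's payoffs gives −5q + 7 = 10q − 5 ⇒ q = 4/5.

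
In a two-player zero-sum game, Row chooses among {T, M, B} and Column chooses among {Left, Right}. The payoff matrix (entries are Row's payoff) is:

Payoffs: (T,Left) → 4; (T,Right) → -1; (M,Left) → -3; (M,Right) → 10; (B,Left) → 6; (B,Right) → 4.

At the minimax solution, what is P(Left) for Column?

Row minima: T → -1, M → -3, B → 4; maximin = 4.
Column maxima: Left → 6, Right → 10; minimax = 6.
4 ≠ 6, so there is no saddle point; optimal play is mixed.
T is strictly dominated by B, so Row never plays it.
On the remaining 2×2 (M, B vs Left, Right):
Let Row play M with probability p. Expected payoff against Left: (-3)p + 6(1−p) = −9p + 6; against Right: 10p + 4(1−p) = 6p + 4.
Setting these equal: −9p + 6 = 6p + 4 ⇒ −15p = -2 ⇒ p = 2/15, and the value is (-9)·(2/15) + 6 = 24/5.
For Column: with q = P(Left), equating M's and B's payoffs gives −13q + 10 = 2q + 4 ⇒ q = 2/5.

2/5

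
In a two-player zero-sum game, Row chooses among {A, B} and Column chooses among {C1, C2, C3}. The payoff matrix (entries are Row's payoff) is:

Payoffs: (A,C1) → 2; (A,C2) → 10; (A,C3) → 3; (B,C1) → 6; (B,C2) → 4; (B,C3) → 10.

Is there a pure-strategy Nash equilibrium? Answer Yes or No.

No

Row minima: A → 2, B → 4; maximin = 4.
Column maxima: C1 → 6, C2 → 10, C3 → 10; minimax = 6.
4 ≠ 6, so no pure-strategy equilibrium exists.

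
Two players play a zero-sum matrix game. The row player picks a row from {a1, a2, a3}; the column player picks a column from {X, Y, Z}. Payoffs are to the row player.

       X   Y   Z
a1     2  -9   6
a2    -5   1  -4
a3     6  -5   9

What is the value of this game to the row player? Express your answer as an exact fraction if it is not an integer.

Row minima: a1 → -9, a2 → -5, a3 → -5; maximin = -5.
Column maxima: X → 6, Y → 1, Z → 9; minimax = 1.
-5 ≠ 1, so there is no saddle point; optimal play is mixed.
a1 is strictly dominated by a3, so the row player never plays it.
Z is strictly dominated by X (it gives the row player strictly more in every row), so the column player never plays it.
On the remaining 2×2 (a2, a3 vs X, Y):
Let the row player play a2 with probability p. Expected payoff against X: (-5)p + 6(1−p) = −11p + 6; against Y: 1p + (-5)(1−p) = 6p − 5.
Setting these equal: −11p + 6 = 6p − 5 ⇒ −17p = -11 ⇒ p = 11/17, and the value is (-11)·(11/17) + 6 = -19/17.
For the column player: with q = P(X), equating a2's and a3's payoffs gives −6q + 1 = 11q − 5 ⇒ q = 6/17.

-19/17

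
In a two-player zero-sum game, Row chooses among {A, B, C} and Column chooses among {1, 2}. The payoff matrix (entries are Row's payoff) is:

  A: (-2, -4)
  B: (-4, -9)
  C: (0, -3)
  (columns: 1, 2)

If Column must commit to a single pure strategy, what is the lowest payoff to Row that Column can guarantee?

-3

Column maxima: 1 → 0, 2 → -3.
The smallest of these is -3.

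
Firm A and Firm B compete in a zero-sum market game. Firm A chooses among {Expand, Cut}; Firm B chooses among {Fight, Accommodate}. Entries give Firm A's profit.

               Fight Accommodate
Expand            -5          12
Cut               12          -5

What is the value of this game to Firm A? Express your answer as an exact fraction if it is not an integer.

7/2

Row minima: Expand → -5, Cut → -5; maximin = -5.
Column maxima: Fight → 12, Accommodate → 12; minimax = 12.
-5 ≠ 12, so there is no saddle point; optimal play is mixed.
Let Firm A play Expand with probability p. Expected payoff against Fight: (-5)p + 12(1−p) = −17p + 12; against Accommodate: 12p + (-5)(1−p) = 17p − 5.
Setting these equal: −17p + 12 = 17p − 5 ⇒ −34p = -17 ⇒ p = 1/2, and the value is (-17)·(1/2) + 12 = 7/2.
For Firm B: with q = P(Fight), equating Expand's and Cut's payoffs gives −17q + 12 = 17q − 5 ⇒ q = 1/2.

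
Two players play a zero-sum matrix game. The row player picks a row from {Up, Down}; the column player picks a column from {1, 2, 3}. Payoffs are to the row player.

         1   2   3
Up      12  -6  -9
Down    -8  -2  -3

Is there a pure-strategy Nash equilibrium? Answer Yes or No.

Row minima: Up → -9, Down → -8; maximin = -8.
Column maxima: 1 → 12, 2 → -2, 3 → -3; minimax = -3.
-8 ≠ -3, so no pure-strategy equilibrium exists.

No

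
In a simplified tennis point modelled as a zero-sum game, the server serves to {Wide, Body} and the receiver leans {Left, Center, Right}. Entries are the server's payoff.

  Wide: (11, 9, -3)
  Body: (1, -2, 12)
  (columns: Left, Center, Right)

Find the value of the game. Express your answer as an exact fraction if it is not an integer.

Row minima: Wide → -3, Body → -2; maximin = -2.
Column maxima: Left → 11, Center → 9, Right → 12; minimax = 9.
-2 ≠ 9, so there is no saddle point; optimal play is mixed.
Left is strictly dominated by Center (it gives the server strictly more in every row), so the receiver never plays it.
On the remaining 2×2 (Wide, Body vs Center, Right):
Let the server play Wide with probability p. Expected payoff against Center: 9p + (-2)(1−p) = 11p − 2; against Right: (-3)p + 12(1−p) = −15p + 12.
Setting these equal: 11p − 2 = −15p + 12 ⇒ 26p = 14 ⇒ p = 7/13, and the value is (11)·(7/13) − 2 = 51/13.
For the receiver: with q = P(Center), equating Wide's and Body's payoffs gives 12q − 3 = −14q + 12 ⇒ q = 15/26.

51/13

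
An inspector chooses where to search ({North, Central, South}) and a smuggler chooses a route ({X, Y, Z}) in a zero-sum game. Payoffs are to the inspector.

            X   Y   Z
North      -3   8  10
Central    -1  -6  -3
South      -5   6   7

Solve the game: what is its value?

Row minima: North → -3, Central → -6, South → -5; maximin = -3.
Column maxima: X → -1, Y → 8, Z → 10; minimax = -1.
-3 ≠ -1, so there is no saddle point; optimal play is mixed.
South is strictly dominated by North, so the inspector never plays it.
Z is strictly dominated by Y (it gives the inspector strictly more in every row), so the smuggler never plays it.
On the remaining 2×2 (North, Central vs X, Y):
Let the inspector play North with probability p. Expected payoff against X: (-3)p + (-1)(1−p) = −2p − 1; against Y: 8p + (-6)(1−p) = 14p − 6.
Setting these equal: −2p − 1 = 14p − 6 ⇒ −16p = -5 ⇒ p = 5/16, and the value is (-2)·(5/16) − 1 = -13/8.
For the smuggler: with q = P(X), equating North's and Central's payoffs gives −11q + 8 = 5q − 6 ⇒ q = 7/8.

-13/8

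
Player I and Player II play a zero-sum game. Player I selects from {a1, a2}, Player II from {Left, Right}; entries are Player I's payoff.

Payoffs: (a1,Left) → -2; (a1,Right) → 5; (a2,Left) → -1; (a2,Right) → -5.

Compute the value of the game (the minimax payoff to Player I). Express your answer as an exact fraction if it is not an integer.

Row minima: a1 → -2, a2 → -5; maximin = -2.
Column maxima: Left → -1, Right → 5; minimax = -1.
-2 ≠ -1, so there is no saddle point; optimal play is mixed.
Let Player I play a1 with probability p. Expected payoff against Left: (-2)p + (-1)(1−p) = −p − 1; against Right: 5p + (-5)(1−p) = 10p − 5.
Setting these equal: −p − 1 = 10p − 5 ⇒ −11p = -4 ⇒ p = 4/11, and the value is (-1)·(4/11) − 1 = -15/11.
For Player II: with q = P(Left), equating a1's and a2's payoffs gives −7q + 5 = 4q − 5 ⇒ q = 10/11.

-15/11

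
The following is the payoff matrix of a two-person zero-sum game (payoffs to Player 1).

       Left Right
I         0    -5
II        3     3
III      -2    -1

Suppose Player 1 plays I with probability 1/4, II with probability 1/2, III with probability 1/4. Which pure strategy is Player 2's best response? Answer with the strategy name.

Right

If Player 2 plays Left, Player 1's expected payoff is (1/4)·0 + (1/2)·3 + (1/4)·(-2) = 1.
If Player 2 plays Right, Player 1's expected payoff is (1/4)·(-5) + (1/2)·3 + (1/4)·(-1) = 0.
Player 2 minimizes Player 1's payoff; the smallest is 0, so the best response is Right.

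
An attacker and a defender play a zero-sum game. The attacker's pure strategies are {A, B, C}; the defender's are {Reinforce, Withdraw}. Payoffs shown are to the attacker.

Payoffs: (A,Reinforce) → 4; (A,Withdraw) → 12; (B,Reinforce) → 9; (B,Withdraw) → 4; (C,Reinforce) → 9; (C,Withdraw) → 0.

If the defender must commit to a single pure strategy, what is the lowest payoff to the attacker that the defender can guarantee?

Column maxima: Reinforce → 9, Withdraw → 12.
The smallest of these is 9.

9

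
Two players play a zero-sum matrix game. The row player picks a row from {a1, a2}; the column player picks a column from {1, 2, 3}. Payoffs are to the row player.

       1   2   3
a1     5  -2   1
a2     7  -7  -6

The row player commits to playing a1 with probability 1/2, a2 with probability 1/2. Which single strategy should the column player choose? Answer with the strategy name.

If the column player plays 1, the row player's expected payoff is (1/2)·5 + (1/2)·7 = 6.
If the column player plays 2, the row player's expected payoff is (1/2)·(-2) + (1/2)·(-7) = -9/2.
If the column player plays 3, the row player's expected payoff is (1/2)·1 + (1/2)·(-6) = -5/2.
The column player minimizes the row player's payoff; the smallest is -9/2, so the best response is 2.

2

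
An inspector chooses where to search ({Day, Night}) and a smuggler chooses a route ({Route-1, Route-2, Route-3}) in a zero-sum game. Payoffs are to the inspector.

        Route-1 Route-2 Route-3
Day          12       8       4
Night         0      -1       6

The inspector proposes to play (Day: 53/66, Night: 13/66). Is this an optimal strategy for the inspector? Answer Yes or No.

Against Route-1 this mix gives (53/66)·12 + (13/66)·0 = 106/11.
Against Route-2 this mix gives (53/66)·8 + (13/66)·(-1) = 137/22.
Against Route-3 this mix gives (53/66)·4 + (13/66)·6 = 145/33.
The smuggler will play Route-3, holding the inspector to 145/33. Shifting weight toward the row that does better against Route-3 would raise this floor (the equalizing mix achieves 52/11 against both Route-3 and Route-2), so the proposed strategy is not optimal.

No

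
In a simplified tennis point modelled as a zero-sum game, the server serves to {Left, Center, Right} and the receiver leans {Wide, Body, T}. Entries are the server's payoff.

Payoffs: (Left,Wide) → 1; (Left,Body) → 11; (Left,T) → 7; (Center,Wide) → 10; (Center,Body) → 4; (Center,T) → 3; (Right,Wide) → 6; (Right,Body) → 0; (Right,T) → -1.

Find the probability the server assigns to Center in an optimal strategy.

Row minima: Left → 1, Center → 3, Right → -1; maximin = 3.
Column maxima: Wide → 10, Body → 11, T → 7; minimax = 7.
3 ≠ 7, so there is no saddle point; optimal play is mixed.
Right is strictly dominated by Center, so the server never plays it.
Body is strictly dominated by T (it gives the server strictly more in every row), so the receiver never plays it.
On the remaining 2×2 (Left, Center vs Wide, T):
Let the server play Left with probability p. Expected payoff against Wide: 1p + 10(1−p) = −9p + 10; against T: 7p + 3(1−p) = 4p + 3.
Setting these equal: −9p + 10 = 4p + 3 ⇒ −13p = -7 ⇒ p = 7/13, and the value is (-9)·(7/13) + 10 = 67/13.
For the receiver: with q = P(Wide), equating Left's and Center's payoffs gives −6q + 7 = 7q + 3 ⇒ q = 4/13.

6/13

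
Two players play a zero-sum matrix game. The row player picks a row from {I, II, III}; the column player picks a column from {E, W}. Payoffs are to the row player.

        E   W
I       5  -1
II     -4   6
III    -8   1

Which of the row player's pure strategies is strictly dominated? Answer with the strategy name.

II gives a strictly higher payoff than III against every column: -4 > -8, 6 > 1.
So III is strictly dominated and the row player never plays it.

III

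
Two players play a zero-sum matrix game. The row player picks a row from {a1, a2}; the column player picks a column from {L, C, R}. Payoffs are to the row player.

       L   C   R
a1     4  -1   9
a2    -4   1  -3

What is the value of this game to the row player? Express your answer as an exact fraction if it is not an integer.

Row minima: a1 → -1, a2 → -4; maximin = -1.
Column maxima: L → 4, C → 1, R → 9; minimax = 1.
-1 ≠ 1, so there is no saddle point; optimal play is mixed.
R is strictly dominated by L (it gives the row player strictly more in every row), so the column player never plays it.
On the remaining 2×2 (a1, a2 vs L, C):
Let the row player play a1 with probability p. Expected payoff against L: 4p + (-4)(1−p) = 8p − 4; against C: (-1)p + 1(1−p) = −2p + 1.
Setting these equal: 8p − 4 = −2p + 1 ⇒ 10p = 5 ⇒ p = 1/2, and the value is (8)·(1/2) − 4 = 0.
For the column player: with q = P(L), equating a1's and a2's payoffs gives 5q − 1 = −5q + 1 ⇒ q = 1/5.

0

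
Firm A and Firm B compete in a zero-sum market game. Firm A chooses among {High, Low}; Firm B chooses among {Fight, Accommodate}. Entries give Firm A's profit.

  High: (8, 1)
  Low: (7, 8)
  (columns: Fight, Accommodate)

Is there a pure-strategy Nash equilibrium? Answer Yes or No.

Row minima: High → 1, Low → 7; maximin = 7.
Column maxima: Fight → 8, Accommodate → 8; minimax = 8.
7 ≠ 8, so no pure-strategy equilibrium exists.

No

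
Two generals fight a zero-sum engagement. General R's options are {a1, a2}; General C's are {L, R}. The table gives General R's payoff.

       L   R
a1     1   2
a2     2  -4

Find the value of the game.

8/7

Row minima: a1 → 1, a2 → -4; maximin = 1.
Column maxima: L → 2, R → 2; minimax = 2.
1 ≠ 2, so there is no saddle point; optimal play is mixed.
Let General R play a1 with probability p. Expected payoff against L: 1p + 2(1−p) = −p + 2; against R: 2p + (-4)(1−p) = 6p − 4.
Setting these equal: −p + 2 = 6p − 4 ⇒ −7p = -6 ⇒ p = 6/7, and the value is (-1)·(6/7) + 2 = 8/7.
For General C: with q = P(L), equating a1's and a2's payoffs gives −q + 2 = 6q − 4 ⇒ q = 6/7.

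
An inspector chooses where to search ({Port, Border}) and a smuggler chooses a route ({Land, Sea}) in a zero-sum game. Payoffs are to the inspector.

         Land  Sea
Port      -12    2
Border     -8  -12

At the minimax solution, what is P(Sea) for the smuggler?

Row minima: Port → -12, Border → -12; maximin = -12.
Column maxima: Land → -8, Sea → 2; minimax = -8.
-12 ≠ -8, so there is no saddle point; optimal play is mixed.
Let the inspector play Port with probability p. Expected payoff against Land: (-12)p + (-8)(1−p) = −4p − 8; against Sea: 2p + (-12)(1−p) = 14p − 12.
Setting these equal: −4p − 8 = 14p − 12 ⇒ −18p = -4 ⇒ p = 2/9, and the value is (-4)·(2/9) − 8 = -80/9.
For the smuggler: with q = P(Land), equating Port's and Border's payoffs gives −14q + 2 = 4q − 12 ⇒ q = 7/9.

2/9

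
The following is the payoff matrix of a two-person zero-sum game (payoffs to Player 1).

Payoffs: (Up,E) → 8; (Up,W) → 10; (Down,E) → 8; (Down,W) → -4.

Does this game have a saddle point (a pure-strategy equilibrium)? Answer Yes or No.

Row minima: Up → 8, Down → -4; maximin = 8.
Column maxima: E → 8, W → 10; minimax = 8.
maximin = minimax = 8, so a saddle point exists.

Yes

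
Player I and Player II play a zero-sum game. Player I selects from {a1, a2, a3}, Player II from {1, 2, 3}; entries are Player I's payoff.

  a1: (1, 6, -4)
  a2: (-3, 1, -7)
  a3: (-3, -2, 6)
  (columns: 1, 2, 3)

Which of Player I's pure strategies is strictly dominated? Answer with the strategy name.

a2

a1 gives a strictly higher payoff than a2 against every column: 1 > -3, 6 > 1, -4 > -7.
So a2 is strictly dominated and Player I never plays it.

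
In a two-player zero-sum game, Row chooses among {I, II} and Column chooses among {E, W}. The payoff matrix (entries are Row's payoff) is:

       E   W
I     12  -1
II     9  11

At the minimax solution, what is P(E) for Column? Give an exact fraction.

Row minima: I → -1, II → 9; maximin = 9.
Column maxima: E → 12, W → 11; minimax = 11.
9 ≠ 11, so there is no saddle point; optimal play is mixed.
Let Row play I with probability p. Expected payoff against E: 12p + 9(1−p) = 3p + 9; against W: (-1)p + 11(1−p) = −12p + 11.
Setting these equal: 3p + 9 = −12p + 11 ⇒ 15p = 2 ⇒ p = 2/15, and the value is (3)·(2/15) + 9 = 47/5.
For Column: with q = P(E), equating I's and II's payoffs gives 13q − 1 = −2q + 11 ⇒ q = 4/5.

4/5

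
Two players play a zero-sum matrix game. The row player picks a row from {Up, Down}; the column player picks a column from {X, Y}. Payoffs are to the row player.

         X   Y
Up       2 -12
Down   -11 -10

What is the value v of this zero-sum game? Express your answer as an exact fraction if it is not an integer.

-152/15

Row minima: Up → -12, Down → -11; maximin = -11.
Column maxima: X → 2, Y → -10; minimax = -10.
-11 ≠ -10, so there is no saddle point; optimal play is mixed.
Let the row player play Up with probability p. Expected payoff against X: 2p + (-11)(1−p) = 13p − 11; against Y: (-12)p + (-10)(1−p) = −2p − 10.
Setting these equal: 13p − 11 = −2p − 10 ⇒ 15p = 1 ⇒ p = 1/15, and the value is (13)·(1/15) − 11 = -152/15.
For the column player: with q = P(X), equating Up's and Down's payoffs gives 14q − 12 = −q − 10 ⇒ q = 2/15.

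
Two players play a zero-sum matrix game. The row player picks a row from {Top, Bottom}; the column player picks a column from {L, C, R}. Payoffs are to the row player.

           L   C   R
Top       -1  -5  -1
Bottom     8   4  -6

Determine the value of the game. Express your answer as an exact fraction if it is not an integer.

Row minima: Top → -5, Bottom → -6; maximin = -5.
Column maxima: L → 8, C → 4, R → -1; minimax = -1.
-5 ≠ -1, so there is no saddle point; optimal play is mixed.
L is strictly dominated by C (it gives the row player strictly more in every row), so the column player never plays it.
On the remaining 2×2 (Top, Bottom vs C, R):
Let the row player play Top with probability p. Expected payoff against C: (-5)p + 4(1−p) = −9p + 4; against R: (-1)p + (-6)(1−p) = 5p − 6.
Setting these equal: −9p + 4 = 5p − 6 ⇒ −14p = -10 ⇒ p = 5/7, and the value is (-9)·(5/7) + 4 = -17/7.
For the column player: with q = P(C), equating Top's and Bottom's payoffs gives −4q − 1 = 10q − 6 ⇒ q = 5/14.

-17/7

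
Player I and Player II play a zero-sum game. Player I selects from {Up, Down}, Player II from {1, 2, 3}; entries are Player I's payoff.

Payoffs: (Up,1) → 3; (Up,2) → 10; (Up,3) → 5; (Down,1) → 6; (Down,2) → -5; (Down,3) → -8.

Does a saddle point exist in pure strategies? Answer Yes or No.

Row minima: Up → 3, Down → -8; maximin = 3.
Column maxima: 1 → 6, 2 → 10, 3 → 5; minimax = 5.
3 ≠ 5, so no pure-strategy equilibrium exists.

No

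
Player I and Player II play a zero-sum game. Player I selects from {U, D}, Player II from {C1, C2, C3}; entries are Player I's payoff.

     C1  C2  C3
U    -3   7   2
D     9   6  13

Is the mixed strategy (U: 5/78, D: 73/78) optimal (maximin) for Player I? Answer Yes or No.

Against C1 this mix gives (5/78)·(-3) + (73/78)·9 = 107/13.
Against C2 this mix gives (5/78)·7 + (73/78)·6 = 473/78.
Against C3 this mix gives (5/78)·2 + (73/78)·13 = 959/78.
Player II will play C2, holding Player I to 473/78. Shifting weight toward the row that does better against C2 would raise this floor (the equalizing mix achieves 81/13 against both C2 and C1), so the proposed strategy is not optimal.

No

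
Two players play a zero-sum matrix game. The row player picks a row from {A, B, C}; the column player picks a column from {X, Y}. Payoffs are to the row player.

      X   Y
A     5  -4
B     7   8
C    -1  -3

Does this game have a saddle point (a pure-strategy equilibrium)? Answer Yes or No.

Yes

Row minima: A → -4, B → 7, C → -3; maximin = 7.
Column maxima: X → 7, Y → 8; minimax = 7.
maximin = minimax = 7, so a saddle point exists.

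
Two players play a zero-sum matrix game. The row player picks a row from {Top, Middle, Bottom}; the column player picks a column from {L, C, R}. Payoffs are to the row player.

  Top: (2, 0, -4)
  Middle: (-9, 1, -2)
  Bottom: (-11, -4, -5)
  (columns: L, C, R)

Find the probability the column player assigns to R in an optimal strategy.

Row minima: Top → -4, Middle → -9, Bottom → -11; maximin = -4.
Column maxima: L → 2, C → 1, R → -2; minimax = -2.
-4 ≠ -2, so there is no saddle point; optimal play is mixed.
Bottom is strictly dominated by Top, so the row player never plays it.
C is strictly dominated by R (it gives the row player strictly more in every row), so the column player never plays it.
On the remaining 2×2 (Top, Middle vs L, R):
Let the row player play Top with probability p. Expected payoff against L: 2p + (-9)(1−p) = 11p − 9; against R: (-4)p + (-2)(1−p) = −2p − 2.
Setting these equal: 11p − 9 = −2p − 2 ⇒ 13p = 7 ⇒ p = 7/13, and the value is (11)·(7/13) − 9 = -40/13.
For the column player: with q = P(L), equating Top's and Middle's payoffs gives 6q − 4 = −7q − 2 ⇒ q = 2/13.

11/13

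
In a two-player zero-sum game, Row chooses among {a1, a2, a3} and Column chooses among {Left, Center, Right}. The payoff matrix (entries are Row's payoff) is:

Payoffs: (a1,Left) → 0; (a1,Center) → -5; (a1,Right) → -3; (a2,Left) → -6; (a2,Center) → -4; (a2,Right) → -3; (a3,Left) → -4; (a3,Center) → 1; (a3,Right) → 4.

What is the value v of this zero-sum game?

Row minima: a1 → -5, a2 → -6, a3 → -4; maximin = -4.
Column maxima: Left → 0, Center → 1, Right → 4; minimax = 0.
-4 ≠ 0, so there is no saddle point; optimal play is mixed.
a2 is strictly dominated by a3, so Row never plays it.
Right is strictly dominated by Center (it gives Row strictly more in every row), so Column never plays it.
On the remaining 2×2 (a1, a3 vs Left, Center):
Let Row play a1 with probability p. Expected payoff against Left: 0p + (-4)(1−p) = 4p − 4; against Center: (-5)p + 1(1−p) = −6p + 1.
Setting these equal: 4p − 4 = −6p + 1 ⇒ 10p = 5 ⇒ p = 1/2, and the value is (4)·(1/2) − 4 = -2.
For Column: with q = P(Left), equating a1's and a3's payoffs gives 5q − 5 = −5q + 1 ⇒ q = 3/5.

-2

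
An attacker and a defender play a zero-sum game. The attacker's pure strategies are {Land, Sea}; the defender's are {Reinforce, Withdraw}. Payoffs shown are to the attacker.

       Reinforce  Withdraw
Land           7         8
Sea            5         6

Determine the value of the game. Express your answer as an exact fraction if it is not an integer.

7

Row minima: Land → 7, Sea → 5; maximin = 7.
Column maxima: Reinforce → 7, Withdraw → 8; minimax = 7.
Since maximin = minimax = 7, there is a saddle point and the value is 7.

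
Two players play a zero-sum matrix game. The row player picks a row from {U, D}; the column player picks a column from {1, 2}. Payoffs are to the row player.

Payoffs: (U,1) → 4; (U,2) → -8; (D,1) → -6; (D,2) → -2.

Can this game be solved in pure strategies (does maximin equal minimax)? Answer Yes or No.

Row minima: U → -8, D → -6; maximin = -6.
Column maxima: 1 → 4, 2 → -2; minimax = -2.
-6 ≠ -2, so no pure-strategy equilibrium exists.

No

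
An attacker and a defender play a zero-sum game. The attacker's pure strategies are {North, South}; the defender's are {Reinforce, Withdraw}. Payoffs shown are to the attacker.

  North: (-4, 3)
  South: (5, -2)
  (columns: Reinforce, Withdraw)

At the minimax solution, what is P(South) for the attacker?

Row minima: North → -4, South → -2; maximin = -2.
Column maxima: Reinforce → 5, Withdraw → 3; minimax = 3.
-2 ≠ 3, so there is no saddle point; optimal play is mixed.
Let the attacker play North with probability p. Expected payoff against Reinforce: (-4)p + 5(1−p) = −9p + 5; against Withdraw: 3p + (-2)(1−p) = 5p − 2.
Setting these equal: −9p + 5 = 5p − 2 ⇒ −14p = -7 ⇒ p = 1/2, and the value is (-9)·(1/2) + 5 = 1/2.
For the defender: with q = P(Reinforce), equating North's and South's payoffs gives −7q + 3 = 7q − 2 ⇒ q = 5/14.

1/2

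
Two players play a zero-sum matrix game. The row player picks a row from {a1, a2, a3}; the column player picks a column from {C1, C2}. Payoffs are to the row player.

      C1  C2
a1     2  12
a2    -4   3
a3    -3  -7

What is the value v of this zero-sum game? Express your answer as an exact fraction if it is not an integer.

2

Row minima: a1 → 2, a2 → -4, a3 → -7; maximin = 2.
Column maxima: C1 → 2, C2 → 12; minimax = 2.
Since maximin = minimax = 2, there is a saddle point and the value is 2.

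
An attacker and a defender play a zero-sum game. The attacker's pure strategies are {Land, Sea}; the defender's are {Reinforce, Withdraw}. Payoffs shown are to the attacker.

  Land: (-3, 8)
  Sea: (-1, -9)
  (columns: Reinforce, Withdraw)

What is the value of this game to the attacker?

-35/19

Row minima: Land → -3, Sea → -9; maximin = -3.
Column maxima: Reinforce → -1, Withdraw → 8; minimax = -1.
-3 ≠ -1, so there is no saddle point; optimal play is mixed.
Let the attacker play Land with probability p. Expected payoff against Reinforce: (-3)p + (-1)(1−p) = −2p − 1; against Withdraw: 8p + (-9)(1−p) = 17p − 9.
Setting these equal: −2p − 1 = 17p − 9 ⇒ −19p = -8 ⇒ p = 8/19, and the value is (-2)·(8/19) − 1 = -35/19.
For the defender: with q = P(Reinforce), equating Land's and Sea's payoffs gives −11q + 8 = 8q − 9 ⇒ q = 17/19.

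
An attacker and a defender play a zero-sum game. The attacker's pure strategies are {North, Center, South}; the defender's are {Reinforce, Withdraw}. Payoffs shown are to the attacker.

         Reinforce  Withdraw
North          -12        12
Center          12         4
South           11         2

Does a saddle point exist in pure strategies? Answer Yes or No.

No

Row minima: North → -12, Center → 4, South → 2; maximin = 4.
Column maxima: Reinforce → 12, Withdraw → 12; minimax = 12.
4 ≠ 12, so no pure-strategy equilibrium exists.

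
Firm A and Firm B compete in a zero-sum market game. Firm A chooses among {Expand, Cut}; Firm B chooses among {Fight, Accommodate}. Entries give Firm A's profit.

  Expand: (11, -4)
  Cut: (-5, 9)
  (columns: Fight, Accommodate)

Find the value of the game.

79/29

Row minima: Expand → -4, Cut → -5; maximin = -4.
Column maxima: Fight → 11, Accommodate → 9; minimax = 9.
-4 ≠ 9, so there is no saddle point; optimal play is mixed.
Let Firm A play Expand with probability p. Expected payoff against Fight: 11p + (-5)(1−p) = 16p − 5; against Accommodate: (-4)p + 9(1−p) = −13p + 9.
Setting these equal: 16p − 5 = −13p + 9 ⇒ 29p = 14 ⇒ p = 14/29, and the value is (16)·(14/29) − 5 = 79/29.
For Firm B: with q = P(Fight), equating Expand's and Cut's payoffs gives 15q − 4 = −14q + 9 ⇒ q = 13/29.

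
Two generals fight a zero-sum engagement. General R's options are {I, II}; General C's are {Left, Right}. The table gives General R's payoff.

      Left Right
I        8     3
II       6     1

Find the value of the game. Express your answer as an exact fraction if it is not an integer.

3

Row minima: I → 3, II → 1; maximin = 3.
Column maxima: Left → 8, Right → 3; minimax = 3.
Since maximin = minimax = 3, there is a saddle point and the value is 3.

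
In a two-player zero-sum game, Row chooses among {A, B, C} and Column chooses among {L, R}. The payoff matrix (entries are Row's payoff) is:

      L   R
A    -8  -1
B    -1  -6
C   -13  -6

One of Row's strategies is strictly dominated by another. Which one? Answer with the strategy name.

A gives a strictly higher payoff than C against every column: -8 > -13, -1 > -6.
So C is strictly dominated and Row never plays it.

C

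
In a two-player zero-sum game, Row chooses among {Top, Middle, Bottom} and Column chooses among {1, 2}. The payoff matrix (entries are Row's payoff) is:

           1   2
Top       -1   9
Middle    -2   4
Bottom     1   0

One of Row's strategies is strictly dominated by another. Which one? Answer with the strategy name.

Top gives a strictly higher payoff than Middle against every column: -1 > -2, 9 > 4.
So Middle is strictly dominated and Row never plays it.

Middle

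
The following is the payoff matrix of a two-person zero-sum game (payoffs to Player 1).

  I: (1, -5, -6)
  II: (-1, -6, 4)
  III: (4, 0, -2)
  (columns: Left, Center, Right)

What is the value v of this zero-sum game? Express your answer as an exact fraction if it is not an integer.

-1

Row minima: I → -6, II → -6, III → -2; maximin = -2.
Column maxima: Left → 4, Center → 0, Right → 4; minimax = 0.
-2 ≠ 0, so there is no saddle point; optimal play is mixed.
I is strictly dominated by III, so Player 1 never plays it.
Left is strictly dominated by Center (it gives Player 1 strictly more in every row), so Player 2 never plays it.
On the remaining 2×2 (II, III vs Center, Right):
Let Player 1 play II with probability p. Expected payoff against Center: (-6)p + 0(1−p) = −6p; against Right: 4p + (-2)(1−p) = 6p − 2.
Setting these equal: −6p = 6p − 2 ⇒ −12p = -2 ⇒ p = 1/6, and the value is (-6)·(1/6) = -1.
For Player 2: with q = P(Center), equating II's and III's payoffs gives −10q + 4 = 2q − 2 ⇒ q = 1/2.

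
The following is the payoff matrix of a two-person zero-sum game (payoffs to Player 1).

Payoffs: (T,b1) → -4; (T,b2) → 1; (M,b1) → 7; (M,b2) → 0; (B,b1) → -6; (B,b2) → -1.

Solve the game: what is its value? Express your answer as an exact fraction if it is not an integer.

Row minima: T → -4, M → 0, B → -6; maximin = 0.
Column maxima: b1 → 7, b2 → 1; minimax = 1.
0 ≠ 1, so there is no saddle point; optimal play is mixed.
B is strictly dominated by T, so Player 1 never plays it.
On the remaining 2×2 (T, M vs b1, b2):
Let Player 1 play T with probability p. Expected payoff against b1: (-4)p + 7(1−p) = −11p + 7; against b2: 1p + 0(1−p) = p.
Setting these equal: −11p + 7 = p ⇒ −12p = -7 ⇒ p = 7/12, and the value is (-11)·(7/12) + 7 = 7/12.
For Player 2: with q = P(b1), equating T's and M's payoffs gives −5q + 1 = 7q ⇒ q = 1/12.

7/12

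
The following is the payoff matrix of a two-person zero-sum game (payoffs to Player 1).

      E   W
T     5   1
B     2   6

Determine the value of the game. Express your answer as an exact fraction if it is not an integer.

7/2

Row minima: T → 1, B → 2; maximin = 2.
Column maxima: E → 5, W → 6; minimax = 5.
2 ≠ 5, so there is no saddle point; optimal play is mixed.
Let Player 1 play T with probability p. Expected payoff against E: 5p + 2(1−p) = 3p + 2; against W: 1p + 6(1−p) = −5p + 6.
Setting these equal: 3p + 2 = −5p + 6 ⇒ 8p = 4 ⇒ p = 1/2, and the value is (3)·(1/2) + 2 = 7/2.
For Player 2: with q = P(E), equating T's and B's payoffs gives 4q + 1 = −4q + 6 ⇒ q = 5/8.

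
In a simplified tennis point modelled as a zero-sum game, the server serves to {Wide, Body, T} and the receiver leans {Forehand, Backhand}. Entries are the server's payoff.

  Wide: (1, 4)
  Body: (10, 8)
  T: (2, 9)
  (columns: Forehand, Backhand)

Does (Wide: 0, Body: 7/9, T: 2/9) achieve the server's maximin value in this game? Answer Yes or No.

Against Forehand this mix gives (7/9)·10 + (2/9)·2 = 74/9.
Against Backhand this mix gives (7/9)·8 + (2/9)·9 = 74/9.
All of the receiver's active replies (Forehand, Backhand) yield 74/9, and no column does worse for the server. The mix makes the receiver indifferent and guarantees 74/9, so it is optimal.

Yes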